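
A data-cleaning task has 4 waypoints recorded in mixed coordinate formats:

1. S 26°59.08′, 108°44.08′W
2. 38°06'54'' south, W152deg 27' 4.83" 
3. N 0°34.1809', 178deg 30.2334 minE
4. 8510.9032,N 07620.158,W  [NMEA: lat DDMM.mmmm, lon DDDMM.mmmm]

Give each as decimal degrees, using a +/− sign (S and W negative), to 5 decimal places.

Point 1:
  Lat: 59.08′ = 0.984667°; total 26.984667
  hemisphere S, so the sign is −
  Longitude: 108 + 44.08/60 = 108.734667
  hemisphere W, so the sign is −
Point 2:
  φ: 38 + 6/60 + 54/3600 = 38.115000
  hemisphere S, so the sign is −
  Lon: 152° + 27/60 + 4.83/3600 = 152 + 0.450000 + 0.001342 = 152.451342
  W ⇒ negate
Point 3:
  Lat: 34.1809′ = 0.569682°; total 0.569682
  N ⇒ keep positive
  λ: 178 + 30.2334/60 = 178.503890
  E → positive
Point 4:
  φ: degrees = first 2 digits = 85, minutes = 10.9032; 85 + 10.9032/60 = 85.181720
  N → positive
  Longitude: split at 3 digits → 076° and 20.158′; 76 + 20.158/60 = 76.335967
  W ⇒ negate

1. -26.98467, -108.73467
2. -38.11500, -152.45134
3. 0.56968, 178.50389
4. 85.18172, -76.33597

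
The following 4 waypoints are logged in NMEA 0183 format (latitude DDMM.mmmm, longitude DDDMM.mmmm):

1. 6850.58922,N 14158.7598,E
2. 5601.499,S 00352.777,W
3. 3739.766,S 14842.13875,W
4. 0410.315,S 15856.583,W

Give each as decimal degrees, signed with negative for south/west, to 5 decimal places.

Point 1:
  Latitude: split at 2 digits → 68° and 50.58922′; 68 + 50.58922/60 = 68.843154
  N ⇒ keep positive
  Lon: degrees = first 3 digits = 141, minutes = 58.7598; 141 + 58.7598/60 = 141.979330
  E ⇒ keep positive
Point 2:
  φ: degrees = first 2 digits = 56, minutes = 1.499; 56 + 1.499/60 = 56.024983
  hemisphere S, so the sign is −
  Longitude: split at 3 digits → 003° and 52.777′; 3 + 52.777/60 = 3.879617
  W ⇒ negate
Point 3:
  φ: split at 2 digits → 37° and 39.766′; 37 + 39.766/60 = 37.662767
  S → negative
  λ: split at 3 digits → 148° and 42.13875′; 148 + 42.13875/60 = 148.702313
  W ⇒ negate
Point 4:
  φ: degrees = first 2 digits = 4, minutes = 10.315; 4 + 10.315/60 = 4.171917
  hemisphere S, so the sign is −
  Longitude: degrees = first 3 digits = 158, minutes = 56.583; 158 + 56.583/60 = 158.943050
  hemisphere W, so the sign is −

1. 68.84315, 141.97933
2. -56.02498, -3.87962
3. -37.66277, -148.70231
4. -4.17192, -158.94305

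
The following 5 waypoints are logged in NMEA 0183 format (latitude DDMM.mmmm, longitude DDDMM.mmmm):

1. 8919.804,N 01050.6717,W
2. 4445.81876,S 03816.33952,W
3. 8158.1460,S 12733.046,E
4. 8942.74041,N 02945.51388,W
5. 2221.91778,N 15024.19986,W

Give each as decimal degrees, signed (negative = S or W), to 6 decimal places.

1. 89.330067, -10.844528
2. -44.763646, -38.272325
3. -81.969100, 127.550767
4. 89.712340, -29.758565
5. 22.365296, -150.403331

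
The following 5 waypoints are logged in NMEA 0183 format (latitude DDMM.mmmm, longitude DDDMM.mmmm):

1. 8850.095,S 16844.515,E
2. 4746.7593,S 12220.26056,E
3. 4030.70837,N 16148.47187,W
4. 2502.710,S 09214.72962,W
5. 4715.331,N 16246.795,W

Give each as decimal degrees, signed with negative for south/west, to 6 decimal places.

Point 1:
  Latitude: split at 2 digits → 88° and 50.095′; 88 + 50.095/60 = 88.8349167
  S ⇒ negate
  Lon: split at 3 digits → 168° and 44.515′; 168 + 44.515/60 = 168.7419167
  E ⇒ keep positive
Point 2:
  Lat: degrees = first 2 digits = 47, minutes = 46.7593; 47 + 46.7593/60 = 47.7793217
  S → negative
  Lon: degrees = first 3 digits = 122, minutes = 20.26056; 122 + 20.26056/60 = 122.3376760
  E ⇒ keep positive
Point 3:
  Latitude: split at 2 digits → 40° and 30.70837′; 40 + 30.70837/60 = 40.5118062
  N ⇒ keep positive
  λ: split at 3 digits → 161° and 48.47187′; 161 + 48.47187/60 = 161.8078645
  hemisphere W, so the sign is −
Point 4:
  φ: split at 2 digits → 25° and 2.71′; 25 + 2.71/60 = 25.0451667
  hemisphere S, so the sign is −
  Longitude: split at 3 digits → 092° and 14.72962′; 92 + 14.72962/60 = 92.2454937
  W ⇒ negate
Point 5:
  Latitude: degrees = first 2 digits = 47, minutes = 15.331; 47 + 15.331/60 = 47.2555167
  N → positive
  Lon: split at 3 digits → 162° and 46.795′; 162 + 46.795/60 = 162.7799167
  W → negative

1. -88.834917, 168.741917
2. -47.779322, 122.337676
3. 40.511806, -161.807865
4. -25.045167, -92.245494
5. 47.255517, -162.779917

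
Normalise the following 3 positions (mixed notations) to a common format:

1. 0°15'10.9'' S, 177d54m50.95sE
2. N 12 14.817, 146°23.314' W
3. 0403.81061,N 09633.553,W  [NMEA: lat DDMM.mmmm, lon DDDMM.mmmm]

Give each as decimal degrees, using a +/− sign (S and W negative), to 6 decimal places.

1. -0.253028, 177.914153
2. 12.246950, -146.388567
3. 4.063510, -96.559217

Point 1:
  Lat: 0° + 15/60 + 10.9/3600 = 0 + 0.250000 + 0.003028 = 0.2530278
  S ⇒ negate
  Lon: 54′ + 50.95″ = 54.84917′; 177 + 54.84917/60 = 177.9141528
  E → positive
Point 2:
  φ: 14.817′ = 0.246950°; total 12.2469500
  N → positive
  Lon: 146 + 23.314/60 = 146.3885667
  hemisphere W, so the sign is −
Point 3:
  Lat: degrees = first 2 digits = 4, minutes = 3.81061; 4 + 3.81061/60 = 4.0635102
  N → positive
  Lon: split at 3 digits → 096° and 33.553′; 96 + 33.553/60 = 96.5592167
  W → negative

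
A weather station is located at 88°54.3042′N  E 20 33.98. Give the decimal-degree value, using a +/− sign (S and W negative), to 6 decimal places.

88.905070, 20.566333

φ: 88 + 54.3042/60 = 88.9050700
N → positive
Lon: 20 + 33.98/60 = 20.5663333
E ⇒ keep positive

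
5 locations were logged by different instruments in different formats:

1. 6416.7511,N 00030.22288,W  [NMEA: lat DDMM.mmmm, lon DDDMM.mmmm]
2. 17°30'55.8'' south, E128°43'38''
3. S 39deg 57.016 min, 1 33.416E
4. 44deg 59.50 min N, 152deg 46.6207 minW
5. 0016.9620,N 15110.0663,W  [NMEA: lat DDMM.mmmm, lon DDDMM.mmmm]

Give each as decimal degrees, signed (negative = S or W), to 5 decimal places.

Point 1:
  φ: degrees = first 2 digits = 64, minutes = 16.7511; 64 + 16.7511/60 = 64.279185
  N → positive
  Longitude: split at 3 digits → 000° and 30.22288′; 0 + 30.22288/60 = 0.503715
  hemisphere W, so the sign is −
Point 2:
  Latitude: 30′ + 55.8″ = 30.93000′; 17 + 30.93000/60 = 17.515500
  S ⇒ negate
  Longitude: 128 + 43/60 + 38/3600 = 128.727222
  E → positive
Point 3:
  Lat: 39 + 57.016/60 = 39.950267
  hemisphere S, so the sign is −
  λ: 1 + 33.416/60 = 1.556933
  E → positive
Point 4:
  φ: 59.5′ = 0.991667°; total 44.991667
  N ⇒ keep positive
  λ: 152 + 46.6207/60 = 152.777012
  hemisphere W, so the sign is −
Point 5:
  Lat: degrees = first 2 digits = 0, minutes = 16.962; 0 + 16.962/60 = 0.282700
  N → positive
  Longitude: degrees = first 3 digits = 151, minutes = 10.0663; 151 + 10.0663/60 = 151.167772
  W ⇒ negate

1. 64.27919, -0.50371
2. -17.51550, 128.72722
3. -39.95027, 1.55693
4. 44.99167, -152.77701
5. 0.28270, -151.16777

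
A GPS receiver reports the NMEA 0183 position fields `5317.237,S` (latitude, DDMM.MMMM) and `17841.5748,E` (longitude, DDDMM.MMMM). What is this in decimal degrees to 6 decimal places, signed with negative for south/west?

φ: split at 2 digits → 53° and 17.237′; 53 + 17.237/60 = 53.2872833
hemisphere S, so the sign is −
Lon: split at 3 digits → 178° and 41.5748′; 178 + 41.5748/60 = 178.6929133
E → positive

-53.287283, 178.692913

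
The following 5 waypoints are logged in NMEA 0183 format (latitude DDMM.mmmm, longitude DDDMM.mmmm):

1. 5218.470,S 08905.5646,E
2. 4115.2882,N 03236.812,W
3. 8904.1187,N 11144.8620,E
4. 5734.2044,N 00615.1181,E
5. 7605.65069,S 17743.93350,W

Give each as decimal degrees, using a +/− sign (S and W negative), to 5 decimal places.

1. -52.30783, 89.09274
2. 41.25480, -32.61353
3. 89.06865, 111.74770
4. 57.57007, 6.25197
5. -76.09418, -177.73223

Point 1:
  Latitude: split at 2 digits → 52° and 18.47′; 52 + 18.47/60 = 52.307833
  hemisphere S, so the sign is −
  λ: split at 3 digits → 089° and 5.5646′; 89 + 5.5646/60 = 89.092743
  E ⇒ keep positive
Point 2:
  Latitude: split at 2 digits → 41° and 15.2882′; 41 + 15.2882/60 = 41.254803
  N ⇒ keep positive
  Longitude: degrees = first 3 digits = 32, minutes = 36.812; 32 + 36.812/60 = 32.613533
  W ⇒ negate
Point 3:
  φ: split at 2 digits → 89° and 4.1187′; 89 + 4.1187/60 = 89.068645
  N ⇒ keep positive
  Lon: degrees = first 3 digits = 111, minutes = 44.862; 111 + 44.862/60 = 111.747700
  E ⇒ keep positive
Point 4:
  φ: split at 2 digits → 57° and 34.2044′; 57 + 34.2044/60 = 57.570073
  N ⇒ keep positive
  Lon: split at 3 digits → 006° and 15.1181′; 6 + 15.1181/60 = 6.251968
  E ⇒ keep positive
Point 5:
  Latitude: degrees = first 2 digits = 76, minutes = 5.65069; 76 + 5.65069/60 = 76.094178
  S ⇒ negate
  Longitude: split at 3 digits → 177° and 43.9335′; 177 + 43.9335/60 = 177.732225
  W → negative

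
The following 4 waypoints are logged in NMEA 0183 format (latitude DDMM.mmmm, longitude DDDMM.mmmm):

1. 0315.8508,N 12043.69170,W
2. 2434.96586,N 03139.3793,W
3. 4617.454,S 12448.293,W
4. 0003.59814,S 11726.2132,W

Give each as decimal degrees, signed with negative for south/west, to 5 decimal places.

Point 1:
  φ: degrees = first 2 digits = 3, minutes = 15.8508; 3 + 15.8508/60 = 3.264180
  N ⇒ keep positive
  Longitude: degrees = first 3 digits = 120, minutes = 43.6917; 120 + 43.6917/60 = 120.728195
  W → negative
Point 2:
  Latitude: split at 2 digits → 24° and 34.96586′; 24 + 34.96586/60 = 24.582764
  N ⇒ keep positive
  Longitude: degrees = first 3 digits = 31, minutes = 39.3793; 31 + 39.3793/60 = 31.656322
  hemisphere W, so the sign is −
Point 3:
  Lat: split at 2 digits → 46° and 17.454′; 46 + 17.454/60 = 46.290900
  hemisphere S, so the sign is −
  Lon: split at 3 digits → 124° and 48.293′; 124 + 48.293/60 = 124.804883
  hemisphere W, so the sign is −
Point 4:
  Lat: split at 2 digits → 00° and 3.59814′; 0 + 3.59814/60 = 0.059969
  S ⇒ negate
  λ: degrees = first 3 digits = 117, minutes = 26.2132; 117 + 26.2132/60 = 117.436887
  W → negative

1. 3.26418, -120.72820
2. 24.58276, -31.65632
3. -46.29090, -124.80488
4. -0.05997, -117.43689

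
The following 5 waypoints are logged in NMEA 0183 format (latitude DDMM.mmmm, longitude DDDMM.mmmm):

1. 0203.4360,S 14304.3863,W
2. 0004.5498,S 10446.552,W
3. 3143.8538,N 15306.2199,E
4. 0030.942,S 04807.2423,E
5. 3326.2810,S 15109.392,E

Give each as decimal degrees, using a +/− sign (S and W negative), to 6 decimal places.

1. -2.057267, -143.073105
2. -0.075830, -104.775867
3. 31.730897, 153.103665
4. -0.515700, 48.120705
5. -33.438017, 151.156533

Point 1:
  φ: degrees = first 2 digits = 2, minutes = 3.436; 2 + 3.436/60 = 2.0572667
  S ⇒ negate
  Longitude: split at 3 digits → 143° and 4.3863′; 143 + 4.3863/60 = 143.0731050
  W ⇒ negate
Point 2:
  Latitude: degrees = first 2 digits = 0, minutes = 4.5498; 0 + 4.5498/60 = 0.0758300
  S ⇒ negate
  λ: degrees = first 3 digits = 104, minutes = 46.552; 104 + 46.552/60 = 104.7758667
  W → negative
Point 3:
  Latitude: split at 2 digits → 31° and 43.8538′; 31 + 43.8538/60 = 31.7308967
  N ⇒ keep positive
  Longitude: degrees = first 3 digits = 153, minutes = 6.2199; 153 + 6.2199/60 = 153.1036650
  E → positive
Point 4:
  Lat: degrees = first 2 digits = 0, minutes = 30.942; 0 + 30.942/60 = 0.5157000
  hemisphere S, so the sign is −
  Lon: split at 3 digits → 048° and 7.2423′; 48 + 7.2423/60 = 48.1207050
  E ⇒ keep positive
Point 5:
  Lat: split at 2 digits → 33° and 26.281′; 33 + 26.281/60 = 33.4380167
  S ⇒ negate
  Longitude: degrees = first 3 digits = 151, minutes = 9.392; 151 + 9.392/60 = 151.1565333
  E → positive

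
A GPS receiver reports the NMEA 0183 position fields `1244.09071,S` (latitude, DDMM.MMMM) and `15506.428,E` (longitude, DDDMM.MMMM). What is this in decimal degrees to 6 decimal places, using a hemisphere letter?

12.734845° S, 155.107133° E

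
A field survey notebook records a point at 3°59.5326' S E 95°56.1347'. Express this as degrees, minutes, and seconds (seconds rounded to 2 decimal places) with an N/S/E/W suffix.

3°59′31.96″ S, 95°56′8.08″ E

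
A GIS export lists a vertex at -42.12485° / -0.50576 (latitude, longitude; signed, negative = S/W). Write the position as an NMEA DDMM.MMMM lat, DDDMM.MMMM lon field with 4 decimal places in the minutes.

4207.4910,S / 00030.3456,W

Latitude is negative → S; |value| = 42.124850
φ: 42° + 0.124850 × 60 = 42° 7.491000′
Longitude is negative → W; |value| = 0.505760
Longitude: 0° + 0.505760 × 60 = 0° 30.345600′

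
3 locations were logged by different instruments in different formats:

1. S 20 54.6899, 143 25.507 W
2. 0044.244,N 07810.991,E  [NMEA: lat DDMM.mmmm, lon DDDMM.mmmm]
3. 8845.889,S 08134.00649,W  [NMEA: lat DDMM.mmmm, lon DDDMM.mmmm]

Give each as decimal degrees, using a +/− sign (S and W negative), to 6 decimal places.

1. -20.911498, -143.425117
2. 0.737400, 78.183183
3. -88.764817, -81.566775

Point 1:
  Latitude: 54.6899′ = 0.911498°; total 20.9114983
  hemisphere S, so the sign is −
  Longitude: 25.507′ = 0.425117°; total 143.4251167
  W → negative
Point 2:
  Lat: degrees = first 2 digits = 0, minutes = 44.244; 0 + 44.244/60 = 0.7374000
  N ⇒ keep positive
  λ: degrees = first 3 digits = 78, minutes = 10.991; 78 + 10.991/60 = 78.1831833
  E → positive
Point 3:
  Latitude: split at 2 digits → 88° and 45.889′; 88 + 45.889/60 = 88.7648167
  S → negative
  Longitude: split at 3 digits → 081° and 34.00649′; 81 + 34.00649/60 = 81.5667748
  hemisphere W, so the sign is −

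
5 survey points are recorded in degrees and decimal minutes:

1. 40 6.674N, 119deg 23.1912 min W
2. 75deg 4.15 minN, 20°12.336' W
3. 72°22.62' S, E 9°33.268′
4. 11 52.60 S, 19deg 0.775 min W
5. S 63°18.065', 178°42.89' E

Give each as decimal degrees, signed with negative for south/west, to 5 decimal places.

1. 40.11123, -119.38652
2. 75.06917, -20.20560
3. -72.37700, 9.55447
4. -11.87667, -19.01292
5. -63.30108, 178.71483

Point 1:
  Latitude: 6.674′ = 0.111233°; total 40.111233
  N → positive
  λ: 119 + 23.1912/60 = 119.386520
  hemisphere W, so the sign is −
Point 2:
  Lat: 4.15′ = 0.069167°; total 75.069167
  N ⇒ keep positive
  Longitude: 20 + 12.336/60 = 20.205600
  W ⇒ negate
Point 3:
  Latitude: 72 + 22.62/60 = 72.377000
  S → negative
  Longitude: 9 + 33.268/60 = 9.554467
  E → positive
Point 4:
  Lat: 11 + 52.6/60 = 11.876667
  S → negative
  Longitude: 19 + 0.775/60 = 19.012917
  W ⇒ negate
Point 5:
  Latitude: 18.065′ = 0.301083°; total 63.301083
  S ⇒ negate
  Longitude: 42.89′ = 0.714833°; total 178.714833
  E ⇒ keep positive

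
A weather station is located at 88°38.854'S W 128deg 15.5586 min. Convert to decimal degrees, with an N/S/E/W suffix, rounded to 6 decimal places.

88.647567° S, 128.259310° W

φ: 88 + 38.854/60 = 88.6475667
Longitude: 15.5586′ = 0.259310°; total 128.2593100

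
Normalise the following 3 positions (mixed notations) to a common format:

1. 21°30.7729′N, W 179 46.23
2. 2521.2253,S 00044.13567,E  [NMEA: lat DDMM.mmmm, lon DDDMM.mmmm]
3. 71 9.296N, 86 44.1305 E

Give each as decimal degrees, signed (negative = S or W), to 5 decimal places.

1. 21.51288, -179.77050
2. -25.35376, 0.73559
3. 71.15493, 86.73551

Point 1:
  Latitude: 21 + 30.7729/60 = 21.512882
  N → positive
  Longitude: 179 + 46.23/60 = 179.770500
  W → negative
Point 2:
  Latitude: degrees = first 2 digits = 25, minutes = 21.2253; 25 + 21.2253/60 = 25.353755
  S → negative
  λ: degrees = first 3 digits = 0, minutes = 44.13567; 0 + 44.13567/60 = 0.735595
  E → positive
Point 3:
  φ: 71 + 9.296/60 = 71.154933
  N → positive
  λ: 44.1305′ = 0.735508°; total 86.735508
  E ⇒ keep positive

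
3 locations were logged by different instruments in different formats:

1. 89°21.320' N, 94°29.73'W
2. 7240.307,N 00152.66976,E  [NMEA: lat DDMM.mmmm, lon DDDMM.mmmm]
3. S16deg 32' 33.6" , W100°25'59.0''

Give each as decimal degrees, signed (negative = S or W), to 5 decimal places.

Point 1:
  Lat: 89 + 21.32/60 = 89.355333
  N ⇒ keep positive
  Longitude: 94 + 29.73/60 = 94.495500
  W → negative
Point 2:
  φ: split at 2 digits → 72° and 40.307′; 72 + 40.307/60 = 72.671783
  N ⇒ keep positive
  Lon: degrees = first 3 digits = 1, minutes = 52.66976; 1 + 52.66976/60 = 1.877829
  E ⇒ keep positive
Point 3:
  Lat: 32′ + 33.6″ = 32.56000′; 16 + 32.56000/60 = 16.542667
  hemisphere S, so the sign is −
  λ: 25′ + 59″ = 25.98333′; 100 + 25.98333/60 = 100.433056
  hemisphere W, so the sign is −

1. 89.35533, -94.49550
2. 72.67178, 1.87783
3. -16.54267, -100.43306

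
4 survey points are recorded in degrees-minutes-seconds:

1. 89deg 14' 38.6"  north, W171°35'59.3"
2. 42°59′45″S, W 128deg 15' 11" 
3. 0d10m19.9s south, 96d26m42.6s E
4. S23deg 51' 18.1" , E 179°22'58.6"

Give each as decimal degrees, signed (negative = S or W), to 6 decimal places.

1. 89.244056, -171.599806
2. -42.995833, -128.253056
3. -0.172194, 96.445167
4. -23.855028, 179.382944

Point 1:
  Lat: 89° + 14/60 + 38.6/3600 = 89 + 0.233333 + 0.010722 = 89.2440556
  N → positive
  λ: 35′ + 59.3″ = 35.98833′; 171 + 35.98833/60 = 171.5998056
  W ⇒ negate
Point 2:
  Lat: 42° + 59/60 + 45/3600 = 42 + 0.983333 + 0.012500 = 42.9958333
  S ⇒ negate
  Lon: 128° + 15/60 + 11/3600 = 128 + 0.250000 + 0.003056 = 128.2530556
  hemisphere W, so the sign is −
Point 3:
  φ: 0° + 10/60 + 19.9/3600 = 0 + 0.166667 + 0.005528 = 0.1721944
  S ⇒ negate
  λ: 96 + 26/60 + 42.6/3600 = 96.4451667
  E → positive
Point 4:
  φ: 23° + 51/60 + 18.1/3600 = 23 + 0.850000 + 0.005028 = 23.8550278
  S → negative
  Longitude: 179 + 22/60 + 58.6/3600 = 179.3829444
  E ⇒ keep positive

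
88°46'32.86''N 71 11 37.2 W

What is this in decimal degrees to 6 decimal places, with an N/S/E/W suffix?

88.775794° N, 71.193667° W

Latitude: 88 + 46/60 + 32.86/3600 = 88.7757944
λ: 71 + 11/60 + 37.2/3600 = 71.1936667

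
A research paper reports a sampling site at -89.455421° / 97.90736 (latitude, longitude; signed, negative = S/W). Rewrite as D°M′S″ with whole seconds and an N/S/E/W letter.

89°27′20″ S, 97°54′26″ E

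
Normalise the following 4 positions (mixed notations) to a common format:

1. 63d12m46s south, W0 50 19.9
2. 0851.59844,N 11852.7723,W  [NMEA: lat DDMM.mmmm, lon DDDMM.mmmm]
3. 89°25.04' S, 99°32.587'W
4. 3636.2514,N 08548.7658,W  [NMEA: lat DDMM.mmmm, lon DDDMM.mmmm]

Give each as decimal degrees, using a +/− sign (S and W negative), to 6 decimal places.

Point 1:
  Latitude: 63° + 12/60 + 46/3600 = 63 + 0.200000 + 0.012778 = 63.2127778
  S → negative
  Lon: 50′ + 19.9″ = 50.33167′; 0 + 50.33167/60 = 0.8388611
  hemisphere W, so the sign is −
Point 2:
  Latitude: split at 2 digits → 08° and 51.59844′; 8 + 51.59844/60 = 8.8599740
  N ⇒ keep positive
  Lon: degrees = first 3 digits = 118, minutes = 52.7723; 118 + 52.7723/60 = 118.8795383
  hemisphere W, so the sign is −
Point 3:
  φ: 25.04′ = 0.417333°; total 89.4173333
  S ⇒ negate
  Longitude: 99 + 32.587/60 = 99.5431167
  W ⇒ negate
Point 4:
  Lat: split at 2 digits → 36° and 36.2514′; 36 + 36.2514/60 = 36.6041900
  N ⇒ keep positive
  Lon: split at 3 digits → 085° and 48.7658′; 85 + 48.7658/60 = 85.8127633
  W ⇒ negate

1. -63.212778, -0.838861
2. 8.859974, -118.879538
3. -89.417333, -99.543117
4. 36.604190, -85.812763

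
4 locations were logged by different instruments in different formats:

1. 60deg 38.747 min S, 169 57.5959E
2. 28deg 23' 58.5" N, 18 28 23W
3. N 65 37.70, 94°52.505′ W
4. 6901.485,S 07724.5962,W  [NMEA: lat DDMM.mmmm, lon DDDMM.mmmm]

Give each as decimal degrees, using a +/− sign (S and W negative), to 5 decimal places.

1. -60.64578, 169.95993
2. 28.39958, -18.47306
3. 65.62833, -94.87508
4. -69.02475, -77.40994

Point 1:
  φ: 38.747′ = 0.645783°; total 60.645783
  hemisphere S, so the sign is −
  Lon: 57.5959′ = 0.959932°; total 169.959932
  E ⇒ keep positive
Point 2:
  Latitude: 28 + 23/60 + 58.5/3600 = 28.399583
  N ⇒ keep positive
  λ: 28′ + 23″ = 28.38333′; 18 + 28.38333/60 = 18.473056
  W ⇒ negate
Point 3:
  φ: 37.7′ = 0.628333°; total 65.628333
  N → positive
  Lon: 94 + 52.505/60 = 94.875083
  W ⇒ negate
Point 4:
  φ: split at 2 digits → 69° and 1.485′; 69 + 1.485/60 = 69.024750
  S → negative
  Lon: split at 3 digits → 077° and 24.5962′; 77 + 24.5962/60 = 77.409937
  W → negative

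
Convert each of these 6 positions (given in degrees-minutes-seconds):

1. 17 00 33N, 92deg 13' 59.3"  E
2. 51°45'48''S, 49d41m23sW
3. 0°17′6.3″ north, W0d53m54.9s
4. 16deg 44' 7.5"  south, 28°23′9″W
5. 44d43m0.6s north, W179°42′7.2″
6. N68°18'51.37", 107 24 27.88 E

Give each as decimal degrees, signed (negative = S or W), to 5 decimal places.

Point 1:
  Lat: 0′ + 33″ = 0.55000′; 17 + 0.55000/60 = 17.009167
  N ⇒ keep positive
  λ: 92 + 13/60 + 59.3/3600 = 92.233139
  E → positive
Point 2:
  Lat: 51° + 45/60 + 48/3600 = 51 + 0.750000 + 0.013333 = 51.763333
  S ⇒ negate
  λ: 49° + 41/60 + 23/3600 = 49 + 0.683333 + 0.006389 = 49.689722
  W → negative
Point 3:
  φ: 17′ + 6.3″ = 17.10500′; 0 + 17.10500/60 = 0.285083
  N → positive
  λ: 53′ + 54.9″ = 53.91500′; 0 + 53.91500/60 = 0.898583
  W ⇒ negate
Point 4:
  φ: 44′ + 7.5″ = 44.12500′; 16 + 44.12500/60 = 16.735417
  S ⇒ negate
  Lon: 28° + 23/60 + 9/3600 = 28 + 0.383333 + 0.002500 = 28.385833
  hemisphere W, so the sign is −
Point 5:
  Latitude: 43′ + 0.6″ = 43.01000′; 44 + 43.01000/60 = 44.716833
  N → positive
  Lon: 179° + 42/60 + 7.2/3600 = 179 + 0.700000 + 0.002000 = 179.702000
  W ⇒ negate
Point 6:
  Latitude: 18′ + 51.37″ = 18.85617′; 68 + 18.85617/60 = 68.314269
  N ⇒ keep positive
  Lon: 107° + 24/60 + 27.88/3600 = 107 + 0.400000 + 0.007744 = 107.407744
  E ⇒ keep positive

1. 17.00917, 92.23314
2. -51.76333, -49.68972
3. 0.28508, -0.89858
4. -16.73542, -28.38583
5. 44.71683, -179.70200
6. 68.31427, 107.40774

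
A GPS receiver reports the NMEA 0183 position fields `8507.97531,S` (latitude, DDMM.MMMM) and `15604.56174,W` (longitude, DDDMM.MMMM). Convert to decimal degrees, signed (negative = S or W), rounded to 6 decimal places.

Lat: degrees = first 2 digits = 85, minutes = 7.97531; 85 + 7.97531/60 = 85.1329218
S → negative
Lon: split at 3 digits → 156° and 4.56174′; 156 + 4.56174/60 = 156.0760290
W ⇒ negate

-85.132922, -156.076029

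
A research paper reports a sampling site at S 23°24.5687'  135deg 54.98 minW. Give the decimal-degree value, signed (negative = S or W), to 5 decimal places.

φ: 24.5687′ = 0.409478°; total 23.409478
hemisphere S, so the sign is −
Longitude: 135 + 54.98/60 = 135.916333
hemisphere W, so the sign is −

-23.40948, -135.91633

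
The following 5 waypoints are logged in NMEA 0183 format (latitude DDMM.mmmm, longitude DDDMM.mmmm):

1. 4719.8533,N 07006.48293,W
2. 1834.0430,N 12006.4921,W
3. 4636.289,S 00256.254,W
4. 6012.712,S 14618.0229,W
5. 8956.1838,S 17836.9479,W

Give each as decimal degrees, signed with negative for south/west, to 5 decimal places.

1. 47.33089, -70.10805
2. 18.56738, -120.10820
3. -46.60482, -2.93757
4. -60.21187, -146.30038
5. -89.93640, -178.61580

Point 1:
  Lat: degrees = first 2 digits = 47, minutes = 19.8533; 47 + 19.8533/60 = 47.330888
  N → positive
  λ: degrees = first 3 digits = 70, minutes = 6.48293; 70 + 6.48293/60 = 70.108049
  W → negative
Point 2:
  Latitude: degrees = first 2 digits = 18, minutes = 34.043; 18 + 34.043/60 = 18.567383
  N → positive
  Lon: split at 3 digits → 120° and 6.4921′; 120 + 6.4921/60 = 120.108202
  W ⇒ negate
Point 3:
  φ: degrees = first 2 digits = 46, minutes = 36.289; 46 + 36.289/60 = 46.604817
  S → negative
  Longitude: degrees = first 3 digits = 2, minutes = 56.254; 2 + 56.254/60 = 2.937567
  W ⇒ negate
Point 4:
  Lat: degrees = first 2 digits = 60, minutes = 12.712; 60 + 12.712/60 = 60.211867
  hemisphere S, so the sign is −
  λ: split at 3 digits → 146° and 18.0229′; 146 + 18.0229/60 = 146.300382
  W → negative
Point 5:
  Lat: split at 2 digits → 89° and 56.1838′; 89 + 56.1838/60 = 89.936397
  S ⇒ negate
  Lon: degrees = first 3 digits = 178, minutes = 36.9479; 178 + 36.9479/60 = 178.615798
  W ⇒ negate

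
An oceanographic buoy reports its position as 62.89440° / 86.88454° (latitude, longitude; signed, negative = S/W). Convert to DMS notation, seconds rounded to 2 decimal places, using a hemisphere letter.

62°53′39.84″ N, 86°53′4.34″ E

Lat: whole degrees 62; 53.66400′ → 53′ and 39.8400″
Longitude: 0.884540 × 60 = 53.07240′ → 53′, remainder × 60 = 4.3440″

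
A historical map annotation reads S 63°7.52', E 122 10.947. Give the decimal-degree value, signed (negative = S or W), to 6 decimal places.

Lat: 63 + 7.52/60 = 63.1253333
S → negative
λ: 10.947′ = 0.182450°; total 122.1824500
E → positive

-63.125333, 122.182450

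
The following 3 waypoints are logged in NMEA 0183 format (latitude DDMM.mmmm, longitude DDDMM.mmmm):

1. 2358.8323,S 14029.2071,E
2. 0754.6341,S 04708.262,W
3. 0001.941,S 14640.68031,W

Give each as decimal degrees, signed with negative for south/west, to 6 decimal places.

1. -23.980538, 140.486785
2. -7.910568, -47.137700
3. -0.032350, -146.678005

Point 1:
  Latitude: degrees = first 2 digits = 23, minutes = 58.8323; 23 + 58.8323/60 = 23.9805383
  S ⇒ negate
  λ: degrees = first 3 digits = 140, minutes = 29.2071; 140 + 29.2071/60 = 140.4867850
  E → positive
Point 2:
  Lat: degrees = first 2 digits = 7, minutes = 54.6341; 7 + 54.6341/60 = 7.9105683
  S ⇒ negate
  λ: degrees = first 3 digits = 47, minutes = 8.262; 47 + 8.262/60 = 47.1377000
  hemisphere W, so the sign is −
Point 3:
  φ: split at 2 digits → 00° and 1.941′; 0 + 1.941/60 = 0.0323500
  S → negative
  Lon: split at 3 digits → 146° and 40.68031′; 146 + 40.68031/60 = 146.6780052
  W → negative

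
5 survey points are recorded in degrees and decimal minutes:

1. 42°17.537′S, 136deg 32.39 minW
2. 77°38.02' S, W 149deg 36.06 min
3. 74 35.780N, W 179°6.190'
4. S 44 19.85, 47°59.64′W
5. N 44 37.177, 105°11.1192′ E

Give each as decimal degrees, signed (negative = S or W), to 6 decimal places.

1. -42.292283, -136.539833
2. -77.633667, -149.601000
3. 74.596333, -179.103167
4. -44.330833, -47.994000
5. 44.619617, 105.185320

Point 1:
  Lat: 42 + 17.537/60 = 42.2922833
  S ⇒ negate
  λ: 32.39′ = 0.539833°; total 136.5398333
  hemisphere W, so the sign is −
Point 2:
  Latitude: 38.02′ = 0.633667°; total 77.6336667
  hemisphere S, so the sign is −
  λ: 36.06′ = 0.601000°; total 149.6010000
  hemisphere W, so the sign is −
Point 3:
  Latitude: 35.78′ = 0.596333°; total 74.5963333
  N → positive
  λ: 6.19′ = 0.103167°; total 179.1031667
  hemisphere W, so the sign is −
Point 4:
  Latitude: 44 + 19.85/60 = 44.3308333
  S ⇒ negate
  Longitude: 59.64′ = 0.994000°; total 47.9940000
  W → negative
Point 5:
  Latitude: 37.177′ = 0.619617°; total 44.6196167
  N → positive
  λ: 105 + 11.1192/60 = 105.1853200
  E → positive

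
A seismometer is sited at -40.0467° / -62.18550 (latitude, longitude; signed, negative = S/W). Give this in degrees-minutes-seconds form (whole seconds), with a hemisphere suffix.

40°02′48″ S, 62°11′8″ W

Latitude is negative → S; |value| = 40.046700
φ: 0.046700 × 60 = 2.80200′ → 2′, remainder × 60 = 48.12″
Longitude is negative → W; |value| = 62.185500
λ: whole degrees 62; 11.13000′ → 11′ and 7.80″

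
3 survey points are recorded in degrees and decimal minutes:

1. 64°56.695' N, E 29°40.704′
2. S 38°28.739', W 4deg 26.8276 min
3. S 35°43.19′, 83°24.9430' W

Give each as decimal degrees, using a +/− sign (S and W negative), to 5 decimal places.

1. 64.94492, 29.67840
2. -38.47898, -4.44713
3. -35.71983, -83.41572

Point 1:
  φ: 64 + 56.695/60 = 64.944917
  N → positive
  Lon: 29 + 40.704/60 = 29.678400
  E → positive
Point 2:
  φ: 28.739′ = 0.478983°; total 38.478983
  S → negative
  Lon: 4 + 26.8276/60 = 4.447127
  W ⇒ negate
Point 3:
  φ: 35 + 43.19/60 = 35.719833
  hemisphere S, so the sign is −
  λ: 83 + 24.943/60 = 83.415717
  W ⇒ negate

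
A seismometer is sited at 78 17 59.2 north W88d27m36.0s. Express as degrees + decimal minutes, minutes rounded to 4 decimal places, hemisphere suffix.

Latitude: seconds/60 = 0.98667; minutes = 17 + 0.98667 = 17.986667
Lon: 27 + 36/60 = 27.600000′

78° 17.9867′ N, 88° 27.6000′ W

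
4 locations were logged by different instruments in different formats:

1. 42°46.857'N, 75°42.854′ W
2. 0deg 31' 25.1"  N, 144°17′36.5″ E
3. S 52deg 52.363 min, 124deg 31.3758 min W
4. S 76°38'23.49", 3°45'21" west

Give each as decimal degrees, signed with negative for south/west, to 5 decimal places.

1. 42.78095, -75.71423
2. 0.52364, 144.29347
3. -52.87272, -124.52293
4. -76.63986, -3.75583

Point 1:
  Latitude: 42 + 46.857/60 = 42.780950
  N ⇒ keep positive
  Lon: 42.854′ = 0.714233°; total 75.714233
  hemisphere W, so the sign is −
Point 2:
  Latitude: 0 + 31/60 + 25.1/3600 = 0.523639
  N → positive
  Longitude: 17′ + 36.5″ = 17.60833′; 144 + 17.60833/60 = 144.293472
  E ⇒ keep positive
Point 3:
  Lat: 52 + 52.363/60 = 52.872717
  S ⇒ negate
  λ: 124 + 31.3758/60 = 124.522930
  W → negative
Point 4:
  φ: 38′ + 23.49″ = 38.39150′; 76 + 38.39150/60 = 76.639858
  S ⇒ negate
  Longitude: 3° + 45/60 + 21/3600 = 3 + 0.750000 + 0.005833 = 3.755833
  W ⇒ negate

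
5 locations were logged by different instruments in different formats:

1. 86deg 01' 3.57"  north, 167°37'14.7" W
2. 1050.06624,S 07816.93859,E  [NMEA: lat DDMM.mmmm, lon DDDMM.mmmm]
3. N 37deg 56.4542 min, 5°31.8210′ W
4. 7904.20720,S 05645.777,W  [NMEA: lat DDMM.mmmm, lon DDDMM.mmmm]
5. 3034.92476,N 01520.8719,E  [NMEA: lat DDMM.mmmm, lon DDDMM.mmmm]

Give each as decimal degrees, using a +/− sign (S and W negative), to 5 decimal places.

Point 1:
  Latitude: 86 + 1/60 + 3.57/3600 = 86.017658
  N → positive
  λ: 37′ + 14.7″ = 37.24500′; 167 + 37.24500/60 = 167.620750
  hemisphere W, so the sign is −
Point 2:
  Latitude: split at 2 digits → 10° and 50.06624′; 10 + 50.06624/60 = 10.834437
  S → negative
  Lon: split at 3 digits → 078° and 16.93859′; 78 + 16.93859/60 = 78.282310
  E → positive
Point 3:
  Latitude: 56.4542′ = 0.940903°; total 37.940903
  N ⇒ keep positive
  Longitude: 5 + 31.821/60 = 5.530350
  W → negative
Point 4:
  Lat: degrees = first 2 digits = 79, minutes = 4.2072; 79 + 4.2072/60 = 79.070120
  S ⇒ negate
  λ: degrees = first 3 digits = 56, minutes = 45.777; 56 + 45.777/60 = 56.762950
  W → negative
Point 5:
  φ: degrees = first 2 digits = 30, minutes = 34.92476; 30 + 34.92476/60 = 30.582079
  N → positive
  Lon: split at 3 digits → 015° and 20.8719′; 15 + 20.8719/60 = 15.347865
  E ⇒ keep positive

1. 86.01766, -167.62075
2. -10.83444, 78.28231
3. 37.94090, -5.53035
4. -79.07012, -56.76295
5. 30.58208, 15.34787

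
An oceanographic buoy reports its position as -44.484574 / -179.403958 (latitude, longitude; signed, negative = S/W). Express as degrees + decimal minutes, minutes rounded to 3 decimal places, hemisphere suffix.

44° 29.074′ S, 179° 24.237′ W

Latitude is negative → S; |value| = 44.484574
Lat: fractional part 0.484574 → 29.07444 minutes
Longitude is negative → W; |value| = 179.403958
Lon: fractional part 0.403958 → 24.23748 minutes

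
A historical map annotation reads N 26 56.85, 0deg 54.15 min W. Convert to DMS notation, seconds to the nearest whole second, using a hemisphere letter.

26°56′51″ N, 0°54′9″ W

φ: 56.85000′ → 56′ and 0.85000 × 60 = 51.00″
Lon: 54.15000′ → 54′ and 0.15000 × 60 = 9.00″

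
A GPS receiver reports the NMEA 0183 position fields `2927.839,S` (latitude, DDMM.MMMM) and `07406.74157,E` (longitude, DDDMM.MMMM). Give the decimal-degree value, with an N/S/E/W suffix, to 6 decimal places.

29.463983° S, 74.112360° E

Lat: split at 2 digits → 29° and 27.839′; 29 + 27.839/60 = 29.4639833
Longitude: degrees = first 3 digits = 74, minutes = 6.74157; 74 + 6.74157/60 = 74.1123595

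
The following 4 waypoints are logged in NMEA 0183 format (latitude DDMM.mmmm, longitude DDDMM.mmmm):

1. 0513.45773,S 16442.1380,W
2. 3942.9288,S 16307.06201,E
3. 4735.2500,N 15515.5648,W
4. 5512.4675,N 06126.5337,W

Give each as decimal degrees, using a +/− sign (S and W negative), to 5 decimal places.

1. -5.22430, -164.70230
2. -39.71548, 163.11770
3. 47.58750, -155.25941
4. 55.20779, -61.44223

Point 1:
  Lat: split at 2 digits → 05° and 13.45773′; 5 + 13.45773/60 = 5.224296
  hemisphere S, so the sign is −
  Lon: split at 3 digits → 164° and 42.138′; 164 + 42.138/60 = 164.702300
  W → negative
Point 2:
  φ: split at 2 digits → 39° and 42.9288′; 39 + 42.9288/60 = 39.715480
  S → negative
  Longitude: degrees = first 3 digits = 163, minutes = 7.06201; 163 + 7.06201/60 = 163.117700
  E ⇒ keep positive
Point 3:
  φ: degrees = first 2 digits = 47, minutes = 35.25; 47 + 35.25/60 = 47.587500
  N ⇒ keep positive
  Lon: split at 3 digits → 155° and 15.5648′; 155 + 15.5648/60 = 155.259413
  W → negative
Point 4:
  Lat: split at 2 digits → 55° and 12.4675′; 55 + 12.4675/60 = 55.207792
  N → positive
  λ: degrees = first 3 digits = 61, minutes = 26.5337; 61 + 26.5337/60 = 61.442228
  W → negative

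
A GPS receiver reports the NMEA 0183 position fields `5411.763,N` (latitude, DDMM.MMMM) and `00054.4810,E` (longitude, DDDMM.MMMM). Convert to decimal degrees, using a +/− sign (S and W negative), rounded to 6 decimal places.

Lat: split at 2 digits → 54° and 11.763′; 54 + 11.763/60 = 54.1960500
N ⇒ keep positive
Lon: degrees = first 3 digits = 0, minutes = 54.481; 0 + 54.481/60 = 0.9080167
E ⇒ keep positive

54.196050, 0.908017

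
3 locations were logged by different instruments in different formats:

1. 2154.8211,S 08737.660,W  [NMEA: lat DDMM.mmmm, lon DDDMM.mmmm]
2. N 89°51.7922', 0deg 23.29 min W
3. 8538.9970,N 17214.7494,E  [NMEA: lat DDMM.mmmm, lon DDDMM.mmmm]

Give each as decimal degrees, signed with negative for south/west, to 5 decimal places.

1. -21.91369, -87.62767
2. 89.86320, -0.38817
3. 85.64995, 172.24582

Point 1:
  φ: degrees = first 2 digits = 21, minutes = 54.8211; 21 + 54.8211/60 = 21.913685
  S ⇒ negate
  λ: degrees = first 3 digits = 87, minutes = 37.66; 87 + 37.66/60 = 87.627667
  W ⇒ negate
Point 2:
  Latitude: 51.7922′ = 0.863203°; total 89.863203
  N → positive
  λ: 0 + 23.29/60 = 0.388167
  hemisphere W, so the sign is −
Point 3:
  φ: degrees = first 2 digits = 85, minutes = 38.997; 85 + 38.997/60 = 85.649950
  N → positive
  Longitude: split at 3 digits → 172° and 14.7494′; 172 + 14.7494/60 = 172.245823
  E → positive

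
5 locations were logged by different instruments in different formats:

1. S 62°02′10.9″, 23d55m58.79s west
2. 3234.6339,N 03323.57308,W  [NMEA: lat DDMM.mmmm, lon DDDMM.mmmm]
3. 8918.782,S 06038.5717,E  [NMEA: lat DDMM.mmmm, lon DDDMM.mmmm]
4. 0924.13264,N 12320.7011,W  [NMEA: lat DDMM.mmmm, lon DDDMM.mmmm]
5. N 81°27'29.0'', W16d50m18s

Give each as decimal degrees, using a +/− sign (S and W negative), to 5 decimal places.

1. -62.03636, -23.93300
2. 32.57723, -33.39288
3. -89.31303, 60.64286
4. 9.40221, -123.34502
5. 81.45806, -16.83833

Point 1:
  φ: 62 + 2/60 + 10.9/3600 = 62.036361
  S → negative
  Longitude: 23° + 55/60 + 58.79/3600 = 23 + 0.916667 + 0.016331 = 23.932997
  W ⇒ negate
Point 2:
  φ: split at 2 digits → 32° and 34.6339′; 32 + 34.6339/60 = 32.577232
  N → positive
  λ: degrees = first 3 digits = 33, minutes = 23.57308; 33 + 23.57308/60 = 33.392885
  W → negative
Point 3:
  Lat: degrees = first 2 digits = 89, minutes = 18.782; 89 + 18.782/60 = 89.313033
  hemisphere S, so the sign is −
  λ: degrees = first 3 digits = 60, minutes = 38.5717; 60 + 38.5717/60 = 60.642862
  E → positive
Point 4:
  Lat: degrees = first 2 digits = 9, minutes = 24.13264; 9 + 24.13264/60 = 9.402211
  N ⇒ keep positive
  Lon: split at 3 digits → 123° and 20.7011′; 123 + 20.7011/60 = 123.345018
  W → negative
Point 5:
  φ: 27′ + 29″ = 27.48333′; 81 + 27.48333/60 = 81.458056
  N → positive
  λ: 16 + 50/60 + 18/3600 = 16.838333
  hemisphere W, so the sign is −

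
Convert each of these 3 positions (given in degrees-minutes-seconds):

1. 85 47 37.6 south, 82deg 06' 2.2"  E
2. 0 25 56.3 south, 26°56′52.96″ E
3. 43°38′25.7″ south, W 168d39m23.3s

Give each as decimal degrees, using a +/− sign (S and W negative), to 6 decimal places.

1. -85.793778, 82.100611
2. -0.432306, 26.948044
3. -43.640472, -168.656472

Point 1:
  Latitude: 85° + 47/60 + 37.6/3600 = 85 + 0.783333 + 0.010444 = 85.7937778
  S → negative
  Lon: 82° + 6/60 + 2.2/3600 = 82 + 0.100000 + 0.000611 = 82.1006111
  E → positive
Point 2:
  Lat: 25′ + 56.3″ = 25.93833′; 0 + 25.93833/60 = 0.4323056
  hemisphere S, so the sign is −
  Longitude: 56′ + 52.96″ = 56.88267′; 26 + 56.88267/60 = 26.9480444
  E ⇒ keep positive
Point 3:
  Lat: 43 + 38/60 + 25.7/3600 = 43.6404722
  hemisphere S, so the sign is −
  Lon: 168° + 39/60 + 23.3/3600 = 168 + 0.650000 + 0.006472 = 168.6564722
  W → negative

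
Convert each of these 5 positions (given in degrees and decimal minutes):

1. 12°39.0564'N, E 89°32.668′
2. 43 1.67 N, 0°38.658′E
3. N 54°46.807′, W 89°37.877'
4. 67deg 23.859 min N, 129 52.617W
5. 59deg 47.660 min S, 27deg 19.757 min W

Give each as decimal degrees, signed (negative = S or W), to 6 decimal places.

Point 1:
  φ: 12 + 39.0564/60 = 12.6509400
  N → positive
  Longitude: 32.668′ = 0.544467°; total 89.5444667
  E ⇒ keep positive
Point 2:
  φ: 43 + 1.67/60 = 43.0278333
  N ⇒ keep positive
  λ: 38.658′ = 0.644300°; total 0.6443000
  E → positive
Point 3:
  Latitude: 46.807′ = 0.780117°; total 54.7801167
  N → positive
  Lon: 37.877′ = 0.631283°; total 89.6312833
  W ⇒ negate
Point 4:
  Latitude: 67 + 23.859/60 = 67.3976500
  N → positive
  λ: 52.617′ = 0.876950°; total 129.8769500
  hemisphere W, so the sign is −
Point 5:
  φ: 59 + 47.66/60 = 59.7943333
  hemisphere S, so the sign is −
  λ: 27 + 19.757/60 = 27.3292833
  W ⇒ negate

1. 12.650940, 89.544467
2. 43.027833, 0.644300
3. 54.780117, -89.631283
4. 67.397650, -129.876950
5. -59.794333, -27.329283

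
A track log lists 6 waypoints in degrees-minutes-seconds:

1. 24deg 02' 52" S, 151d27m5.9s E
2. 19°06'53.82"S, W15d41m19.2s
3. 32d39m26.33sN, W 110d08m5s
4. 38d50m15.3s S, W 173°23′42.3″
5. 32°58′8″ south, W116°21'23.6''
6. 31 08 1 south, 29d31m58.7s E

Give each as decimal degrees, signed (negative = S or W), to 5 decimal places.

1. -24.04778, 151.45164
2. -19.11495, -15.68867
3. 32.65731, -110.13472
4. -38.83758, -173.39508
5. -32.96889, -116.35656
6. -31.13361, 29.53297

Point 1:
  φ: 24 + 2/60 + 52/3600 = 24.047778
  S → negative
  λ: 151° + 27/60 + 5.9/3600 = 151 + 0.450000 + 0.001639 = 151.451639
  E ⇒ keep positive
Point 2:
  φ: 19° + 6/60 + 53.82/3600 = 19 + 0.100000 + 0.014950 = 19.114950
  hemisphere S, so the sign is −
  Longitude: 41′ + 19.2″ = 41.32000′; 15 + 41.32000/60 = 15.688667
  hemisphere W, so the sign is −
Point 3:
  φ: 32° + 39/60 + 26.33/3600 = 32 + 0.650000 + 0.007314 = 32.657314
  N → positive
  Lon: 8′ + 5″ = 8.08333′; 110 + 8.08333/60 = 110.134722
  W → negative
Point 4:
  Lat: 38° + 50/60 + 15.3/3600 = 38 + 0.833333 + 0.004250 = 38.837583
  S → negative
  λ: 23′ + 42.3″ = 23.70500′; 173 + 23.70500/60 = 173.395083
  hemisphere W, so the sign is −
Point 5:
  Latitude: 32° + 58/60 + 8/3600 = 32 + 0.966667 + 0.002222 = 32.968889
  S → negative
  Lon: 116° + 21/60 + 23.6/3600 = 116 + 0.350000 + 0.006556 = 116.356556
  hemisphere W, so the sign is −
Point 6:
  Lat: 31 + 8/60 + 1/3600 = 31.133611
  S → negative
  Lon: 29° + 31/60 + 58.7/3600 = 29 + 0.516667 + 0.016306 = 29.532972
  E ⇒ keep positive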